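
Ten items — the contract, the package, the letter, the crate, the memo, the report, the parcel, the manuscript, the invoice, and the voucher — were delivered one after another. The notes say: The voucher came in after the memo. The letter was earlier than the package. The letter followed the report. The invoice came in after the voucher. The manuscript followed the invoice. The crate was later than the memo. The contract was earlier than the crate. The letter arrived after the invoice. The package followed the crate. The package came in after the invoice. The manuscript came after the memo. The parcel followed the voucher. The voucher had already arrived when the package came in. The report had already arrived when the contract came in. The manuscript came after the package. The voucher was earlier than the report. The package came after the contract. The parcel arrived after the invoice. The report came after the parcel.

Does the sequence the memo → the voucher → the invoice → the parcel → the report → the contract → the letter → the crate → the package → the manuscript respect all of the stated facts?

yes

Check each stated constraint against the proposed order — e.g. the voucher is ahead of the package; the memo is ahead of the manuscript. Every pair is in the required order; nothing is violated.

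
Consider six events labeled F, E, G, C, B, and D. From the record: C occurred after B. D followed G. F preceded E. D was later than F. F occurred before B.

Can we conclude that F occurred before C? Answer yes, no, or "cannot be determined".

Chain the constraints: F → B → C. Each link is directly stated, so F comes before C.

yes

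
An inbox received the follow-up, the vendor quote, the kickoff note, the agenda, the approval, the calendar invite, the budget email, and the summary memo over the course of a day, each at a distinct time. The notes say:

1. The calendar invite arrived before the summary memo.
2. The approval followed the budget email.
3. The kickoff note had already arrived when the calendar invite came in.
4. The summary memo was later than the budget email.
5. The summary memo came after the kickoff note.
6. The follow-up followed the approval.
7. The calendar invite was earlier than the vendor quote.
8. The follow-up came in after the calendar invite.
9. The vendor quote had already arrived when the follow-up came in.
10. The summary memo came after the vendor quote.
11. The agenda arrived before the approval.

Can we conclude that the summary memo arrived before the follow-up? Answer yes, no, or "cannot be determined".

cannot be determined

No chain of stated constraints runs from the summary memo to the follow-up, and none runs from the follow-up to the summary memo either.
So the relative order of the summary memo and the follow-up is not fixed by the given facts.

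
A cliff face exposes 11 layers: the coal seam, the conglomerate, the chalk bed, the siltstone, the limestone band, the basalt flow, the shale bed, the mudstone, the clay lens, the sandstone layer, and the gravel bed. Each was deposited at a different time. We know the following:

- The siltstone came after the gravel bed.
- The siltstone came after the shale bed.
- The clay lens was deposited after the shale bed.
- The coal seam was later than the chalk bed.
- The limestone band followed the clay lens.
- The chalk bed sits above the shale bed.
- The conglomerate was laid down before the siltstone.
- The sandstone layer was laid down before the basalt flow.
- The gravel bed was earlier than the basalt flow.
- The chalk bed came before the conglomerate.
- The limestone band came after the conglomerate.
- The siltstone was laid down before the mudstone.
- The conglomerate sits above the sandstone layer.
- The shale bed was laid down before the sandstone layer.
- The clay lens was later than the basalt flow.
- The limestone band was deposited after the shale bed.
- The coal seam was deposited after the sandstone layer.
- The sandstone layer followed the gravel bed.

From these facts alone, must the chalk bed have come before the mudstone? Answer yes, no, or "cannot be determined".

Chain the constraints: the chalk bed → the conglomerate → the siltstone → the mudstone. Each link is directly stated, so the chalk bed comes before the mudstone.

yes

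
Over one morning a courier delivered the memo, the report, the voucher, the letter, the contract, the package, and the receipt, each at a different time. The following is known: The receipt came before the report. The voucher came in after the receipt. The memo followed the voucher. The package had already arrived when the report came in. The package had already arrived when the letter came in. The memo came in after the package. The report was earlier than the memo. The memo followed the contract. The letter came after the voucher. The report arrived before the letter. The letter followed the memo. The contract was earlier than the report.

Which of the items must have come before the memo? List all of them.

the contract, the package, the receipt, the report, the voucher

Directly stated before the memo: the contract, the package, the report, and the voucher.
The receipt reaches the memo via the receipt → the voucher → the memo.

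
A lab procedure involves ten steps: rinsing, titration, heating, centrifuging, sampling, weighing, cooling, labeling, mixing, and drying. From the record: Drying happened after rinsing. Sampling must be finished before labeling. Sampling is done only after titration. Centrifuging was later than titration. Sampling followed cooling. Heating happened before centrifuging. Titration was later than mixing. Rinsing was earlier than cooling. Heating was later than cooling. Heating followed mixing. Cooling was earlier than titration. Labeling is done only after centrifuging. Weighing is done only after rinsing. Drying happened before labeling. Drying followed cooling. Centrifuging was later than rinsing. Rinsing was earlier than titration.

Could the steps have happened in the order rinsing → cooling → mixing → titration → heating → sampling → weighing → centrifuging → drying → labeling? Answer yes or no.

Check each stated constraint against the proposed order — e.g. cooling is ahead of drying; rinsing is ahead of drying. Every pair is in the required order; nothing is violated.

yes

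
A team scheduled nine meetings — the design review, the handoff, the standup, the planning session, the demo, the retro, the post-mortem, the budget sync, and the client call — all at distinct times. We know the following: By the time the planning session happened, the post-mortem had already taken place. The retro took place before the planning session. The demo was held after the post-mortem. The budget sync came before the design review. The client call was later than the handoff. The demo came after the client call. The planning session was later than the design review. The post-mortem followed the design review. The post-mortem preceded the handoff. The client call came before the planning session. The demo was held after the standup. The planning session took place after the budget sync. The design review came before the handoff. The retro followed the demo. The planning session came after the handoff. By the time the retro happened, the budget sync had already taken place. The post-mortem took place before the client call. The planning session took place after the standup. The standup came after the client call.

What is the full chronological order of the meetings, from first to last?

The constraints fix every adjacent pair, so only one ordering works:
the budget sync → the design review → the post-mortem → the handoff → the client call → the standup → the demo → the retro → the planning session.

the budget sync, the design review, the post-mortem, the handoff, the client call, the standup, the demo, the retro, the planning session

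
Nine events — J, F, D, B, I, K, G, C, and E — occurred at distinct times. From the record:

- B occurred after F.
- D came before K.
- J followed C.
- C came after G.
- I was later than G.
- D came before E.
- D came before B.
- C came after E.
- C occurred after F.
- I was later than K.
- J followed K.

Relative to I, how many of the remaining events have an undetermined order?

5

Forced before I: D, G, and K.
That leaves B, C, E, F, and J with no forced order relative to I — 5.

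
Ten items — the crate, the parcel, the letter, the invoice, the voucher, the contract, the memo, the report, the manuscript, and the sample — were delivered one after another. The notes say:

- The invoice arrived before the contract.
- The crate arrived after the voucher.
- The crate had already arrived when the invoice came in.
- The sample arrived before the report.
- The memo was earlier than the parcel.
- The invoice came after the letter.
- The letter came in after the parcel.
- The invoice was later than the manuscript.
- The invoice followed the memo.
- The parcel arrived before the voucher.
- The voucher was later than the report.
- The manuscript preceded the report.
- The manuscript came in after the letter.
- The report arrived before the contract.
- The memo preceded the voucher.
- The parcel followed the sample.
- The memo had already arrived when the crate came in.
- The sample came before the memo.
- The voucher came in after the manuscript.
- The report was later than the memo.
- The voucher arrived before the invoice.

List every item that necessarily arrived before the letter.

Directly stated before the letter: the parcel.
The memo reaches the letter via the memo → the parcel → the letter.
The sample reaches the letter via the sample → the parcel → the letter.
No chain forces the invoice (or any of the others) ahead of the letter.

the memo, the parcel, the sample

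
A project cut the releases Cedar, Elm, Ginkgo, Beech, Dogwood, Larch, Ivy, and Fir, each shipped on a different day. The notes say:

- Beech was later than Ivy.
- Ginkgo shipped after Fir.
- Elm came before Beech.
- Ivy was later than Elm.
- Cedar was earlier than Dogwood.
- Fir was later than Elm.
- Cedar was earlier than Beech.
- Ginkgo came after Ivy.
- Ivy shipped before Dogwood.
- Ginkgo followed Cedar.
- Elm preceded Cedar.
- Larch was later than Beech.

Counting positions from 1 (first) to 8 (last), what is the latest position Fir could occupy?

Fir must come before Ginkgo — 1 release forced after it.
Everything else can be placed before Fir in some valid order, so Fir can sit as late as position 8 − 1 = 7.

7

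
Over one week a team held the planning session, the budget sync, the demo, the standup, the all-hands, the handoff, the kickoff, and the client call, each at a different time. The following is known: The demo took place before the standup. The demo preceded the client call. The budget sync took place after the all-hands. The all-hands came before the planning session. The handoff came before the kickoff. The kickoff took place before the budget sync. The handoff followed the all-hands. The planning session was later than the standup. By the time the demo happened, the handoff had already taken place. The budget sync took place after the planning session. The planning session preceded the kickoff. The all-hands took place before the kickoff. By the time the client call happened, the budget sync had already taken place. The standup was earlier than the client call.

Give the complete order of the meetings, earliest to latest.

the all-hands, the handoff, the demo, the standup, the planning session, the kickoff, the budget sync, the client call

The constraints fix every adjacent pair, so only one ordering works:
the all-hands → the handoff → the demo → the standup → the planning session → the kickoff → the budget sync → the client call.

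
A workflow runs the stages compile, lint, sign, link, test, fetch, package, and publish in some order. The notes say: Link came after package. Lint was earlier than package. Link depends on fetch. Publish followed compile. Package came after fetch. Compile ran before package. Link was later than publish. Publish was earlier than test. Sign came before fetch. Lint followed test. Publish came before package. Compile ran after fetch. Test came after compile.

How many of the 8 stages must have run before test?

Directly stated before test: compile and publish.
Fetch reaches test via fetch → compile → test.
Sign reaches test via sign → fetch → compile → test.
No chain forces link (or any of the others) ahead of test.
That's compile, fetch, publish, and sign — 4 in all.

4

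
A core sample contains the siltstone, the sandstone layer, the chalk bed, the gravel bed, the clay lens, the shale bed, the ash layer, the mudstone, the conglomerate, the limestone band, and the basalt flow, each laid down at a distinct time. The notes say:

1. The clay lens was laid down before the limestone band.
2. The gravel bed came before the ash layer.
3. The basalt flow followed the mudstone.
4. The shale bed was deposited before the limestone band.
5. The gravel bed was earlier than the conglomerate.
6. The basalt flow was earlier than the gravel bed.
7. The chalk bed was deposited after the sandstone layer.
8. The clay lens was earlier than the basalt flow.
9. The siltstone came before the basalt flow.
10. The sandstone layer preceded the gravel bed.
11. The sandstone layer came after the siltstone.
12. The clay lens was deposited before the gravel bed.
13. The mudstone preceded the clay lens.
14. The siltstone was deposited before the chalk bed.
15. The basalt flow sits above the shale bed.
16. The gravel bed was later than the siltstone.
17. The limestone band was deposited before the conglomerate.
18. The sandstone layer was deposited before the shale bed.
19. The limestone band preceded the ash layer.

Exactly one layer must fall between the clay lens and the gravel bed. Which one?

the basalt flow

Tracing the constraints gives the clay lens → the basalt flow → the gravel bed, so the basalt flow sits after the clay lens and before the gravel bed.
No other layer is forced both after the clay lens and before the gravel bed.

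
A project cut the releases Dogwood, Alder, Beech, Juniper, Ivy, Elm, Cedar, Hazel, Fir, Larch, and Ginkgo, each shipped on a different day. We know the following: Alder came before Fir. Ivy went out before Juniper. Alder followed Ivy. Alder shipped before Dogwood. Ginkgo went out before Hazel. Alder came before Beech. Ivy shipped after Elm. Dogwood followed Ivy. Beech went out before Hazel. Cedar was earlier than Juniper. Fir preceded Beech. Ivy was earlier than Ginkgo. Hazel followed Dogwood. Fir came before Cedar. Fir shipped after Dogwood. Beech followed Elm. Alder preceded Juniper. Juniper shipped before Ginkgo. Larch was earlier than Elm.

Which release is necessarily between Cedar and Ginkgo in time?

Tracing the constraints gives Cedar → Juniper → Ginkgo, so Juniper sits after Cedar and before Ginkgo.
No other release is forced both after Cedar and before Ginkgo.

Juniper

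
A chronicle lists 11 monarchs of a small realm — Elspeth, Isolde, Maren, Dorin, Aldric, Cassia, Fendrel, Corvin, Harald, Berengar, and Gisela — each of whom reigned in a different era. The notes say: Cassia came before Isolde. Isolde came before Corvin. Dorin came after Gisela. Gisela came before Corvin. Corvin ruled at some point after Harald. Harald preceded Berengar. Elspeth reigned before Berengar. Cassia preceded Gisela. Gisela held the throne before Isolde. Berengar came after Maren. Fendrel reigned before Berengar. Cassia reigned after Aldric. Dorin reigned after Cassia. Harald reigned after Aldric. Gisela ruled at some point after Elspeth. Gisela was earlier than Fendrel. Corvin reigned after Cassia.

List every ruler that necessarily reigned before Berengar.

Aldric, Cassia, Elspeth, Fendrel, Gisela, Harald, Maren

Directly stated before Berengar: Elspeth, Fendrel, Harald, and Maren.
Aldric reaches Berengar via Aldric → Harald → Berengar.
Cassia reaches Berengar via Cassia → Gisela → Fendrel → Berengar.
Gisela reaches Berengar via Gisela → Fendrel → Berengar.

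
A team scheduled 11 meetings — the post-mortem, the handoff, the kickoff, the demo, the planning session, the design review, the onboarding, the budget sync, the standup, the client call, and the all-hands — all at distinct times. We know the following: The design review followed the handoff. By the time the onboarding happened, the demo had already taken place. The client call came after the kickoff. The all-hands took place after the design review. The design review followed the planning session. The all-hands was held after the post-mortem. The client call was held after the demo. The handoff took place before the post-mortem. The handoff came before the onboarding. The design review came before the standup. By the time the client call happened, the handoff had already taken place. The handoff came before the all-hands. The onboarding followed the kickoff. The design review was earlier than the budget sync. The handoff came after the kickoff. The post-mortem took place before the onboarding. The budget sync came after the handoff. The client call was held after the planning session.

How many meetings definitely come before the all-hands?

5

Directly stated before the all-hands: the design review, the handoff, and the post-mortem.
The kickoff reaches the all-hands via the kickoff → the handoff → the all-hands.
The planning session reaches the all-hands via the planning session → the design review → the all-hands.
That's the design review, the handoff, the kickoff, the planning session, and the post-mortem — 5 in all.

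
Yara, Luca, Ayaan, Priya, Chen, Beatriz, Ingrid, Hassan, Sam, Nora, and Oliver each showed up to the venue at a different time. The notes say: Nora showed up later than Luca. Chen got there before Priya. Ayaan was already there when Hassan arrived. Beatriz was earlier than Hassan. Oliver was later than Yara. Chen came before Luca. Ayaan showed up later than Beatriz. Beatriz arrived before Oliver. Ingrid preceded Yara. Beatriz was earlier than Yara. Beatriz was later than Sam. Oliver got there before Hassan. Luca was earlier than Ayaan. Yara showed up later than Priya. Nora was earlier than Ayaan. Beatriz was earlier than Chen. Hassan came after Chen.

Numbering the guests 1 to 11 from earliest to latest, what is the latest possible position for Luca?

Luca must come before Ayaan, Hassan, and Nora — 3 guests forced after them.
Everything else can be placed before Luca in some valid order, so Luca can sit as late as position 11 − 3 = 8.

8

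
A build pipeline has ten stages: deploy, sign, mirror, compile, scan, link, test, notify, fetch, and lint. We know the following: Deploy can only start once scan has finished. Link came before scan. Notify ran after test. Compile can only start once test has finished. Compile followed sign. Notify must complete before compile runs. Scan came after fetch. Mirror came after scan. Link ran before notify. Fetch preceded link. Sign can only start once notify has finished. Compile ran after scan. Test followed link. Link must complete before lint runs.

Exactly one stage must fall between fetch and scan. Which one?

Tracing the constraints gives fetch → link → scan, so link sits after fetch and before scan.
No other stage is forced both after fetch and before scan.

link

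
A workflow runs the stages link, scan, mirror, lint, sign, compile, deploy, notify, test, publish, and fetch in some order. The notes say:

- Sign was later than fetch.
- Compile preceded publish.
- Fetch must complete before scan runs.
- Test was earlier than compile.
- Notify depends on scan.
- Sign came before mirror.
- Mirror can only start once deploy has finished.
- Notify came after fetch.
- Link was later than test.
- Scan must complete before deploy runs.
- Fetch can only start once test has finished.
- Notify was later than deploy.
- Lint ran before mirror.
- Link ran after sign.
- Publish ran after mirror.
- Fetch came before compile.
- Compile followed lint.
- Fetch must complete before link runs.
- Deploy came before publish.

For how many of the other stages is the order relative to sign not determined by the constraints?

5

Forced before sign: fetch and test; forced after sign: link, mirror, and publish.
That leaves compile, deploy, lint, notify, and scan with no forced order relative to sign — 5.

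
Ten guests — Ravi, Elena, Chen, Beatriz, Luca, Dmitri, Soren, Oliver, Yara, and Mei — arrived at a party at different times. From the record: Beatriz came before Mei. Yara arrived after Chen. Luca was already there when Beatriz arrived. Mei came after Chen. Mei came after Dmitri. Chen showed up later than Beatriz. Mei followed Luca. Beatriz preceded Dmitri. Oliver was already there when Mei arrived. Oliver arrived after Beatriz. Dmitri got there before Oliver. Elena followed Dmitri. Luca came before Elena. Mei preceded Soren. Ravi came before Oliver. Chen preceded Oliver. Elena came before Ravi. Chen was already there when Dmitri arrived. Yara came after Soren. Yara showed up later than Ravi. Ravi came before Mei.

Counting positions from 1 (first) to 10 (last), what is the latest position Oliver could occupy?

Oliver must come before Mei, Soren, and Yara — 3 guests forced after them.
Everything else can be placed before Oliver in some valid order, so Oliver can sit as late as position 10 − 3 = 7.

7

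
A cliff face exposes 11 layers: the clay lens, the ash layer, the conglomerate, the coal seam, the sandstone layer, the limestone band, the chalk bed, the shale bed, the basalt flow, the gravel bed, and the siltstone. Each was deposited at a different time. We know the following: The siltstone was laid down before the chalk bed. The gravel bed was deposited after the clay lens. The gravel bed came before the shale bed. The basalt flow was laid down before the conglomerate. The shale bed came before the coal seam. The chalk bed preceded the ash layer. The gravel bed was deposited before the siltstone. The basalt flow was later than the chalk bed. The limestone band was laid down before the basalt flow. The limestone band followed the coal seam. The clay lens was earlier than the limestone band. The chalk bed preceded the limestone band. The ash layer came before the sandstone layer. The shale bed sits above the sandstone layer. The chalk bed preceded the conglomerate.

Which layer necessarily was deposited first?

the clay lens

The clay lens has a chain of constraints placing it before every other layer, so the clay lens must be first.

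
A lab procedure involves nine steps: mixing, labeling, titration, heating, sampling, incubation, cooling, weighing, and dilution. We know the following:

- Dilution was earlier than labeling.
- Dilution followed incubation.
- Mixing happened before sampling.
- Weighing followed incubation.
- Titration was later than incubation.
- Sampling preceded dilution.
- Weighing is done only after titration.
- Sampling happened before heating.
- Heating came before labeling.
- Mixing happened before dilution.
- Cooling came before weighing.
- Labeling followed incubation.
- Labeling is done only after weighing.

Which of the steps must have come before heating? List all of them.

mixing, sampling

Directly stated before heating: sampling.
Mixing reaches heating via mixing → sampling → heating.
No chain forces cooling (or any of the others) ahead of heating.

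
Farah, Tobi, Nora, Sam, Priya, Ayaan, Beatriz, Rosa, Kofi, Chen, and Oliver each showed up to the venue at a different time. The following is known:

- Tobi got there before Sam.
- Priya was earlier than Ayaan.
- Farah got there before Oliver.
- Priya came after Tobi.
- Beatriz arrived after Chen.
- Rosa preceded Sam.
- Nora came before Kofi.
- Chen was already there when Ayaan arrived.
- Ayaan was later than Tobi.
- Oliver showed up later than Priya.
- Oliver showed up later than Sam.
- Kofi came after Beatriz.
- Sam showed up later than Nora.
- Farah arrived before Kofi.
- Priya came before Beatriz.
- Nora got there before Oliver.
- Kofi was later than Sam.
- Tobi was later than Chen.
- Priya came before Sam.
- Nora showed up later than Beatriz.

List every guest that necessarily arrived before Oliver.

Directly stated before Oliver: Farah, Nora, Priya, and Sam.
Beatriz reaches Oliver via Beatriz → Nora → Oliver.
Chen reaches Oliver via Chen → Beatriz → Nora → Oliver.
Rosa reaches Oliver via Rosa → Sam → Oliver.
Likewise Tobi reaches Oliver by chaining the stated constraints.

Beatriz, Chen, Farah, Nora, Priya, Rosa, Sam, Tobi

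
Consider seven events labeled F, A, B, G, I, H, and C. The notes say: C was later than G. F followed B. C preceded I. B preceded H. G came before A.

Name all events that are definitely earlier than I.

C, G

Directly stated before I: C.
G reaches I via G → C → I.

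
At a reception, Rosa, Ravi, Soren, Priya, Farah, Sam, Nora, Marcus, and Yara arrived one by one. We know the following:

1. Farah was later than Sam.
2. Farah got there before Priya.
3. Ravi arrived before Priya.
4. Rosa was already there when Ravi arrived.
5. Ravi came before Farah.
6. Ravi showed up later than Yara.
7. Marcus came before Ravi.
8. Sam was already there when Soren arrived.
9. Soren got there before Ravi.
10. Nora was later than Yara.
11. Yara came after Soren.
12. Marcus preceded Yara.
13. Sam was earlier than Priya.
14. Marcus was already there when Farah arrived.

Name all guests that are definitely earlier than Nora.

Directly stated before Nora: Yara.
Marcus reaches Nora via Marcus → Yara → Nora.
Sam reaches Nora via Sam → Soren → Yara → Nora.
Soren reaches Nora via Soren → Yara → Nora.
No chain forces Farah (or any of the others) ahead of Nora.

Marcus, Sam, Soren, Yara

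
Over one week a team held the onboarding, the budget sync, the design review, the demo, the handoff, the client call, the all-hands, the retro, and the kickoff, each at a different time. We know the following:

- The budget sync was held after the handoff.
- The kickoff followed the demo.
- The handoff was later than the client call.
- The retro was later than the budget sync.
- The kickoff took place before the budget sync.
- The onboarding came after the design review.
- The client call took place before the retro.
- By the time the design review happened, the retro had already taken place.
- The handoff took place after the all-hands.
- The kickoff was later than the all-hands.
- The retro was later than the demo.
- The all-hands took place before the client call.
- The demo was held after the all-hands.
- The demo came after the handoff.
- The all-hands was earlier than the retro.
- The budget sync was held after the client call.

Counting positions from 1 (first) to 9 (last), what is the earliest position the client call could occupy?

The all-hands must come before the client call — 1 forced predecessor.
Nothing else is forced ahead of the client call, so its earliest slot is position 1 + 1 = 2.

2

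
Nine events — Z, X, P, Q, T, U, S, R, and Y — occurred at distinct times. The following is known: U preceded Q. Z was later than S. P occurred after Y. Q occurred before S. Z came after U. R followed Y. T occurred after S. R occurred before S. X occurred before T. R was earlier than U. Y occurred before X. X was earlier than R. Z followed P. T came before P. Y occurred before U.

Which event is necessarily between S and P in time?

T

Tracing the constraints gives S → T → P, so T sits after S and before P.
No other event is forced both after S and before P.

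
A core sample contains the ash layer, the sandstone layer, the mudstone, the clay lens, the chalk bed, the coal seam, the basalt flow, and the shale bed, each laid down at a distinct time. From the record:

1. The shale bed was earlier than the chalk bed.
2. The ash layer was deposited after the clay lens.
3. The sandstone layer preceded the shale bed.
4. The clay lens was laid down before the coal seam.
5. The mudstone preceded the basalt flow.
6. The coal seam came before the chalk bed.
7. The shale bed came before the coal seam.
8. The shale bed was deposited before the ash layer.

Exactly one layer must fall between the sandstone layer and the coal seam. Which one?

the shale bed

Tracing the constraints gives the sandstone layer → the shale bed → the coal seam, so the shale bed sits after the sandstone layer and before the coal seam.
No other layer is forced both after the sandstone layer and before the coal seam.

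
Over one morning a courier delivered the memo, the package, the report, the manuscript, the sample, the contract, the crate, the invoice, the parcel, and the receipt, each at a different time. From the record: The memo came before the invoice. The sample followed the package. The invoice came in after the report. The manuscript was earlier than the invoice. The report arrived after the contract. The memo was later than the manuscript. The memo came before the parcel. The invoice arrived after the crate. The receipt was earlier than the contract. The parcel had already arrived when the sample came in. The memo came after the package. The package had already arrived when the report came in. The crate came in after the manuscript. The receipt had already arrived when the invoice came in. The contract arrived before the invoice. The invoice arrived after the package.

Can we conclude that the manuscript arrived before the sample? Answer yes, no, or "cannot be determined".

yes

Chain the constraints: the manuscript → the memo → the parcel → the sample. Each link is directly stated, so the manuscript comes before the sample.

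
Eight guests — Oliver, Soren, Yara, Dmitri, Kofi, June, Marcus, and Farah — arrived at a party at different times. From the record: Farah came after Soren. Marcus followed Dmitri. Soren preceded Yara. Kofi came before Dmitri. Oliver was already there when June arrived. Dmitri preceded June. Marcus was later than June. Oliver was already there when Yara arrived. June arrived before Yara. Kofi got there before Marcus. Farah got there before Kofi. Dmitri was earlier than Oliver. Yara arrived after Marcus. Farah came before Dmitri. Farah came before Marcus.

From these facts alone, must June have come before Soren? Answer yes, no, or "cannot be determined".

Tracing the constraints gives Soren → Farah → Dmitri → June, so Soren must come before June.
That means June cannot be before Soren.

no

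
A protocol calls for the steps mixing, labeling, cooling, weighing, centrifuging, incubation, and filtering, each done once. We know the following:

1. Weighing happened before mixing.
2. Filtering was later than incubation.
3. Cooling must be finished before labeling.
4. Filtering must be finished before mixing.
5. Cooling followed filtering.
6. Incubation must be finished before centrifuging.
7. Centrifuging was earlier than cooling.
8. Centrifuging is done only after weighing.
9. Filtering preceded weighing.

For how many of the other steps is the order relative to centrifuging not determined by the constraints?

Forced before centrifuging: filtering, incubation, and weighing; forced after centrifuging: cooling and labeling.
That leaves mixing with no forced order relative to centrifuging — 1.

1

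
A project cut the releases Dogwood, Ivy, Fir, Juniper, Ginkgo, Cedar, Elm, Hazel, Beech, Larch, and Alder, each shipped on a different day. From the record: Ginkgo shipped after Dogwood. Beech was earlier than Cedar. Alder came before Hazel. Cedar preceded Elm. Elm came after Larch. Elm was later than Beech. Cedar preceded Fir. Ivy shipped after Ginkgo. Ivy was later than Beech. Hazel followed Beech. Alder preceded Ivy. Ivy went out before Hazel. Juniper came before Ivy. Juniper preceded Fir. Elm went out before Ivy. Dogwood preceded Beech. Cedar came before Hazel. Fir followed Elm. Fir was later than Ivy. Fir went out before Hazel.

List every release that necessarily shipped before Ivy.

Directly stated before Ivy: Alder, Beech, Elm, Ginkgo, and Juniper.
Cedar reaches Ivy via Cedar → Elm → Ivy.
Dogwood reaches Ivy via Dogwood → Beech → Ivy.
Larch reaches Ivy via Larch → Elm → Ivy.

Alder, Beech, Cedar, Dogwood, Elm, Ginkgo, Juniper, Larch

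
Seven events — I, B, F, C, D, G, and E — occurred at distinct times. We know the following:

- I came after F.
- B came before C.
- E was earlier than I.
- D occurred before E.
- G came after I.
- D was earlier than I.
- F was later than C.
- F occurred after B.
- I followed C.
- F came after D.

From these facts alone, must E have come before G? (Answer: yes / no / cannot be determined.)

Chain the constraints: E → I → G. Each link is directly stated, so E comes before G.

yes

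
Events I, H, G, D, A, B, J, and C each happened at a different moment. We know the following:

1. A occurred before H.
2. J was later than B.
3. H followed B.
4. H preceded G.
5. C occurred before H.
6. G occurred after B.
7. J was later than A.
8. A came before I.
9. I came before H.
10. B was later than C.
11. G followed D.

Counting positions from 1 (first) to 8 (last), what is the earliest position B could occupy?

C must come before B — 1 forced predecessor.
Nothing else is forced ahead of B, so its earliest slot is position 1 + 1 = 2.

2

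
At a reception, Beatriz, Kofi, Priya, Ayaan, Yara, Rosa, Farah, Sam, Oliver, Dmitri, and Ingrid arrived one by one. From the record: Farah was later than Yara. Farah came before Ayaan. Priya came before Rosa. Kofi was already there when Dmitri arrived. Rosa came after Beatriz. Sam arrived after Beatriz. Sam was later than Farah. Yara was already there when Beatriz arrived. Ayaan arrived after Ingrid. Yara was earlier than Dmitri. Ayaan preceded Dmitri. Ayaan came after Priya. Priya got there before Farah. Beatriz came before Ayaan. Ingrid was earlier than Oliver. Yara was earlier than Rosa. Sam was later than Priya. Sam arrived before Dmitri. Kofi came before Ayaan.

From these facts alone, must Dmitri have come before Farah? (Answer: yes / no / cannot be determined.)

Tracing the constraints gives Farah → Ayaan → Dmitri, so Farah must come before Dmitri.
That means Dmitri cannot be before Farah.

no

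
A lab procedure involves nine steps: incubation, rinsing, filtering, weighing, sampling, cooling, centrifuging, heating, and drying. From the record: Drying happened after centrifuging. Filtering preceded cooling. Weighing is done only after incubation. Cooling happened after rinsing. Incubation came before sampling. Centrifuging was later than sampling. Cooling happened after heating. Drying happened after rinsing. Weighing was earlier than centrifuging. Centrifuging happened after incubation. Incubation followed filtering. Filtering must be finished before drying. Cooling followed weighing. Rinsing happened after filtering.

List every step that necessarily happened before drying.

centrifuging, filtering, incubation, rinsing, sampling, weighing

Directly stated before drying: centrifuging, filtering, and rinsing.
Incubation reaches drying via incubation → centrifuging → drying.
Sampling reaches drying via sampling → centrifuging → drying.
Weighing reaches drying via weighing → centrifuging → drying.
No chain forces cooling (or any of the others) ahead of drying.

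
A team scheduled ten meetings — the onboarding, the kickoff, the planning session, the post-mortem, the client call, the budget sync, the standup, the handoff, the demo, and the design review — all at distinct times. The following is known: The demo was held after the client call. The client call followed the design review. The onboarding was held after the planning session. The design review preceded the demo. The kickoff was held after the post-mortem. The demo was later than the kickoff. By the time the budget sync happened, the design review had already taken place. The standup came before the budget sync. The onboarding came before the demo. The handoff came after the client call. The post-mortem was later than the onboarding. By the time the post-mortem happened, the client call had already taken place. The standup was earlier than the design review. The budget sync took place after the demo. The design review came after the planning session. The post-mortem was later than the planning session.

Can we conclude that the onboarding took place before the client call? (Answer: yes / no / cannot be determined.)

No chain of stated constraints runs from the onboarding to the client call, and none runs from the client call to the onboarding either.
So the relative order of the onboarding and the client call is not fixed by the given facts.

cannot be determined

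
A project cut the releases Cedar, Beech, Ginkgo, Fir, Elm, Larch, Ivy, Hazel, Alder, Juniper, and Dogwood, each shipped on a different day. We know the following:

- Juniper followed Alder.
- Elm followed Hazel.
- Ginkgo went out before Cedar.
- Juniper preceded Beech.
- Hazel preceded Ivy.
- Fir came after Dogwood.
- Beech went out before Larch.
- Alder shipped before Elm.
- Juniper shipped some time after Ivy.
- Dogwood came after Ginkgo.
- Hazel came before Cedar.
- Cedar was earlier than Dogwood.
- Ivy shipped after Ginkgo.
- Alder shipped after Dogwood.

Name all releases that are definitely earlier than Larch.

Alder, Beech, Cedar, Dogwood, Ginkgo, Hazel, Ivy, Juniper

Directly stated before Larch: Beech.
Alder reaches Larch via Alder → Juniper → Beech → Larch.
Cedar reaches Larch via Cedar → Dogwood → Alder → Juniper → Beech → Larch.
Dogwood reaches Larch via Dogwood → Alder → Juniper → Beech → Larch.
Likewise Ginkgo, Hazel, Ivy, and Juniper each reach Larch by chaining the stated constraints.
No chain forces Elm (or any of the others) ahead of Larch.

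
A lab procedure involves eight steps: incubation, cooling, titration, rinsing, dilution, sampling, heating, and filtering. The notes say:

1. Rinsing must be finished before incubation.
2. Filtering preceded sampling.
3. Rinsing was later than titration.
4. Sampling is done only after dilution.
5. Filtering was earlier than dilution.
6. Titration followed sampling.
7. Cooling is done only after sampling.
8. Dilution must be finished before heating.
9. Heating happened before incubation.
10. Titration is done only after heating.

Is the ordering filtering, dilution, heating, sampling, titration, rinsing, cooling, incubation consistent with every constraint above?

yes

Check each stated constraint against the proposed order — e.g. sampling is ahead of cooling; heating is ahead of incubation. Every pair is in the required order; nothing is violated.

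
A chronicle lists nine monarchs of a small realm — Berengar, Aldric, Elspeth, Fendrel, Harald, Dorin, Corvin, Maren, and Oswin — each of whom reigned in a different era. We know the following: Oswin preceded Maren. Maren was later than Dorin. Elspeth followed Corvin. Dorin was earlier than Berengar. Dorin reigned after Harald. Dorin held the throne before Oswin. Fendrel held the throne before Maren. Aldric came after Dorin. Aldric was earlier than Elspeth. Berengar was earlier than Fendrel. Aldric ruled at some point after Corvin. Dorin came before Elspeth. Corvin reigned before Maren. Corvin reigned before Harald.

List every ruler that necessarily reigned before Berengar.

Directly stated before Berengar: Dorin.
Corvin reaches Berengar via Corvin → Harald → Dorin → Berengar.
Harald reaches Berengar via Harald → Dorin → Berengar.

Corvin, Dorin, Harald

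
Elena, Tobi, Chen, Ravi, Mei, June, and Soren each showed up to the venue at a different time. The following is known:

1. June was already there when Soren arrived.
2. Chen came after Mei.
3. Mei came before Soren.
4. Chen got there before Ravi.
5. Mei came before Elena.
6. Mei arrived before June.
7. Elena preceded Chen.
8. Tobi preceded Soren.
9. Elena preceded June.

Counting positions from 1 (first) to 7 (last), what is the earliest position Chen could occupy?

3

Elena and Mei must both come before Chen — 2 forced predecessors.
Nothing else is forced ahead of Chen, so their earliest slot is position 2 + 1 = 3.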